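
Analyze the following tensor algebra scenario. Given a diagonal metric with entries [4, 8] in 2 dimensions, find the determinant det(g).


For a diagonal metric, the determinant is the product of diagonal entries.
Diagonal entries: 4, 8
det(g) = 4 * 8 = 32

32


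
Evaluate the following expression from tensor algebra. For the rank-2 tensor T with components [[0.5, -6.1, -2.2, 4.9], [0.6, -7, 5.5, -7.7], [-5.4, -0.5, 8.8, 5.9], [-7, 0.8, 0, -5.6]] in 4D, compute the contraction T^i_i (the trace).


The contraction (trace) of a rank-2 tensor is the sum of its diagonal elements.
Diagonal entries: A[1,1] = 0.5, A[2,2] = -7, A[3,3] = 8.8, A[4,4] = -5.6
Tr(A) = 0.5 + -7 + 8.8 + -5.6 = -3.3

-3.3


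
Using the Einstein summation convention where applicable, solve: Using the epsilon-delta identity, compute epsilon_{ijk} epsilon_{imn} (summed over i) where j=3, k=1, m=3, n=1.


Using the identity: epsilon_{ijk} epsilon_{imn} = delta_{jm} delta_{kn} - delta_{jn} delta_{km}.
delta_{33} = 1
delta_{11} = 1
delta_{31} = 0
delta_{13} = 0
Result = 1 * 1 - 0 * 0 = 1 - 0 = 1

1


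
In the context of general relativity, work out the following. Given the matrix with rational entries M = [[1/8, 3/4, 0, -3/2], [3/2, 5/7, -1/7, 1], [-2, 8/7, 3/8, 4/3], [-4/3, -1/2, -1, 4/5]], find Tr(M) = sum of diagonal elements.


The trace is the sum of diagonal entries.
Diagonal: M[1,1] = 1/8, M[2,2] = 5/7, M[3,3] = 3/8, M[4,4] = 4/5
Tr(M) = 1/8 + 5/7 + 3/8 + 4/5
Computing step by step:
After adding M[1,1]: 1/8
After adding M[2,2]: 47/56
After adding M[3,3]: 17/14
After adding M[4,4]: 141/70
Tr(M) = 141/70

141/70


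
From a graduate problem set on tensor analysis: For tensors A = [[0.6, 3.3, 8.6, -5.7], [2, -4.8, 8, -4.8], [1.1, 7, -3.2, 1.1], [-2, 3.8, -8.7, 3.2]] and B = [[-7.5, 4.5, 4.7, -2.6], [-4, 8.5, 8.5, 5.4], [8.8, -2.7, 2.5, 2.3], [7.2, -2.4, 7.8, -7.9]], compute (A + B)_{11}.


Tensor addition is component-wise: (A + B)_{ij} = A_{ij} + B_{ij}.
A_{11} = 0.6
B_{11} = -7.5
(A + B)_{11} = 0.6 + -7.5 = -6.9

-6.9


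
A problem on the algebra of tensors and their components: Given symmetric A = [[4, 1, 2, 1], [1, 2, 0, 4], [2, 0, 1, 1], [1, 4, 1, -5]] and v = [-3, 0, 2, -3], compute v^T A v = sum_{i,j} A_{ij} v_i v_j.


First compute Av:
(Av)_1 = 4*-3 + 1*0 + 2*2 + 1*-3 = -11
(Av)_2 = 1*-3 + 2*0 + 0*2 + 4*-3 = -15
(Av)_3 = 2*-3 + 0*0 + 1*2 + 1*-3 = -7
(Av)_4 = 1*-3 + 4*0 + 1*2 + -5*-3 = 14
Av = [-11, -15, -7, 14]
Then v^T (Av) = -3*-11 + 0*-15 + 2*-7 + -3*14
= 33 + 0 + -14 + -42 = -23

-23


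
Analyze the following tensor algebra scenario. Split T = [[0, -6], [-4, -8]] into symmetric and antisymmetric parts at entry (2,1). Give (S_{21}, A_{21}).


T_{21} = -4
T_{12} = -6
S_{21} = (-4 + -6)/2 = -10/2 = -5
A_{21} = (-4 - -6)/2 = 2/2 = 1
Check: S + A = -5 + 1 = -4 = T_{21}.

(-5, 1)


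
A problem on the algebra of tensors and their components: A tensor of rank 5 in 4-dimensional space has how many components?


The number of components of a rank-r tensor in d dimensions is d^r.
Here d = 4 and r = 5.
4^5 = 1024

1024


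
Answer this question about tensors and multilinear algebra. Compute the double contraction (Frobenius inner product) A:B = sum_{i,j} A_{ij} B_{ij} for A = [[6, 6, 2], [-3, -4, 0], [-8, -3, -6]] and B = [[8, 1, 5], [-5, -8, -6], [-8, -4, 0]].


A:B = sum over all i,j of A_{ij} * B_{ij}.
Row 1: 6*8=48, 6*1=6, 2*5=10 => row sum = 64
Row 2: -3*-5=15, -4*-8=32, 0*-6=0 => row sum = 47
Row 3: -8*-8=64, -3*-4=12, -6*0=0 => row sum = 76
Total = 64 + 47 + 76 = 187

187


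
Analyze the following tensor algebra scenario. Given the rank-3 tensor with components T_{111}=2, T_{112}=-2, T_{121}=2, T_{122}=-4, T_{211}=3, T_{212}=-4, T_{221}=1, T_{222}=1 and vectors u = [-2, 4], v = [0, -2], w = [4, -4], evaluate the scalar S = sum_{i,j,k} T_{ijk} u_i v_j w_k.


S = sum over i,j,k of T_{ijk} u_i v_j w_k. Expanding all 8 terms:
T_{111}*u_1*v_1*w_1 = 2*-2*0*4 = 0  (running total: 0)
T_{112}*u_1*v_1*w_2 = -2*-2*0*-4 = 0  (running total: 0)
T_{121}*u_1*v_2*w_1 = 2*-2*-2*4 = 32  (running total: 32)
T_{122}*u_1*v_2*w_2 = -4*-2*-2*-4 = 64  (running total: 96)
T_{211}*u_2*v_1*w_1 = 3*4*0*4 = 0  (running total: 96)
T_{212}*u_2*v_1*w_2 = -4*4*0*-4 = 0  (running total: 96)
T_{221}*u_2*v_2*w_1 = 1*4*-2*4 = -32  (running total: 64)
T_{222}*u_2*v_2*w_2 = 1*4*-2*-4 = 32  (running total: 96)
S = 96

96


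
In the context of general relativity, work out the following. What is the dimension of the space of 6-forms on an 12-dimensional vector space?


The dimension of the space of p-forms on an n-dimensional space is C(n, p).
n = 12, p = 6
C(12, 6) = 12! / (6! * 6!) = 924

924


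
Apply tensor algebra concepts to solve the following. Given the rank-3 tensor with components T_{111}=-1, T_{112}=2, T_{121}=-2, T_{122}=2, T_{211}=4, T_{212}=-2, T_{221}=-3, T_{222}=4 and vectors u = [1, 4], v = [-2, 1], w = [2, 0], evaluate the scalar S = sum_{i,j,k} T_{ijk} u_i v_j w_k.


S = sum over i,j,k of T_{ijk} u_i v_j w_k. Expanding all 8 terms:
T_{111}*u_1*v_1*w_1 = -1*1*-2*2 = 4  (running total: 4)
T_{112}*u_1*v_1*w_2 = 2*1*-2*0 = 0  (running total: 4)
T_{121}*u_1*v_2*w_1 = -2*1*1*2 = -4  (running total: 0)
T_{122}*u_1*v_2*w_2 = 2*1*1*0 = 0  (running total: 0)
T_{211}*u_2*v_1*w_1 = 4*4*-2*2 = -64  (running total: -64)
T_{212}*u_2*v_1*w_2 = -2*4*-2*0 = 0  (running total: -64)
T_{221}*u_2*v_2*w_1 = -3*4*1*2 = -24  (running total: -88)
T_{222}*u_2*v_2*w_2 = 4*4*1*0 = 0  (running total: -88)
S = -88

-88


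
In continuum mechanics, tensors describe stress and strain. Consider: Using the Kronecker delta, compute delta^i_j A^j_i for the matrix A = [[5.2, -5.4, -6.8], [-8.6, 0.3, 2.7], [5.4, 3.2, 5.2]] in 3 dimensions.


The contraction (trace) of a rank-2 tensor is the sum of its diagonal elements.
Diagonal entries: A[1,1] = 5.2, A[2,2] = 0.3, A[3,3] = 5.2
Tr(A) = 5.2 + 0.3 + 5.2 = 10.7

10.7


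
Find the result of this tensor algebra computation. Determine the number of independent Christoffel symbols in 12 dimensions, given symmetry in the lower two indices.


Christoffel symbols Gamma^k_{ij} are symmetric in i,j, so there are d * d(d+1)/2 independent symbols.
d = 12
d(d+1)/2 = 12 * 13 / 2 = 78
Total = 12 * 78 = 936

936


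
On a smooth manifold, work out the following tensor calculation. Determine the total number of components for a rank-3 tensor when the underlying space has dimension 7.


The number of components of a rank-r tensor in d dimensions is d^r.
Here d = 7 and r = 3.
7^3 = 343

343


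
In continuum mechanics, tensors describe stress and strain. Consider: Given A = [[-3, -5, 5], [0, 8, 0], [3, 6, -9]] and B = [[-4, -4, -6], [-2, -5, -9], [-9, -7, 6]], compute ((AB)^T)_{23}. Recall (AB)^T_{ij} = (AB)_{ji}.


(AB)^T_{ij} = (AB)_{ji} = sum_k A_{jk} B_{ki}.
For i=2, j=3 we need (AB)_{32}:
A_{31} * B_{12} = 3 * -4 = -12
A_{32} * B_{22} = 6 * -5 = -30
A_{33} * B_{32} = -9 * -7 = 63
Sum = -12 + -30 + 63 = 21

21


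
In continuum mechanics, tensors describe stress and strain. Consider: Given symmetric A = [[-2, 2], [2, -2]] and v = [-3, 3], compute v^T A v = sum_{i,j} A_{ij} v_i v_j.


First compute Av:
(Av)_1 = -2*-3 + 2*3 = 12
(Av)_2 = 2*-3 + -2*3 = -12
Av = [12, -12]
Then v^T (Av) = -3*12 + 3*-12
= -36 + -36 = -72

-72


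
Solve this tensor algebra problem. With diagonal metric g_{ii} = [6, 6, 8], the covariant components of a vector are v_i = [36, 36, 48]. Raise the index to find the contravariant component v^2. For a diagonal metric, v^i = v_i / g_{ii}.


To raise an index with a diagonal metric: v^i = v_i / g_{ii}.
For index 2: v_2 = 36, g_{22} = 6
v^2 = 36 / 6 = 6

6


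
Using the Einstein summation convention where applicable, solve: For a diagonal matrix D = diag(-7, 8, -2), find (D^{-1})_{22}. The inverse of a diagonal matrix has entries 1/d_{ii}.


For a diagonal matrix, the inverse has entries (D^{-1})_{ii} = 1/d_{ii}.
The diagonal entries are: d_{11} = -7, d_{22} = 8, d_{33} = -2
We need (D^{-1})_{22} = 1/d_{22} = 1/8 = 1/8

1/8


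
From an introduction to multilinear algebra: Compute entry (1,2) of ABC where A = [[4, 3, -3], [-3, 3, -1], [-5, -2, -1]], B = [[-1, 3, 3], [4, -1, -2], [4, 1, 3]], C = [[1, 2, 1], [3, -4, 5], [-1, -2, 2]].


(ABC)_{12} = sum_m (AB)_{1m} C_{m2}. First compute row 1 of AB.
(AB)_{11} = 4*-1 + 3*4 + -3*4 = -4
(AB)_{12} = 4*3 + 3*-1 + -3*1 = 6
(AB)_{13} = 4*3 + 3*-2 + -3*3 = -3
Now contract with column 2 of C:
(AB)_{11} * C_{12} = -4 * 2 = -8
(AB)_{12} * C_{22} = 6 * -4 = -24
(AB)_{13} * C_{32} = -3 * -2 = 6
(ABC)_{12} = -8 + -24 + 6 = -26

-26


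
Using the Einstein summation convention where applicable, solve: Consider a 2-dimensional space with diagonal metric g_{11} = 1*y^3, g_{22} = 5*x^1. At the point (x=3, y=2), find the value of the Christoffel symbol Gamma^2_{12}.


For a diagonal metric, Gamma^k_{ij} = (1/2) g^{kk} (dg_{ik}/dx_j + dg_{jk}/dx_i - dg_{ij}/dx_k).
The metric is diagonal, so g_{ab} = 0 for a != b.
At the given point: g_{11} = 8, g_{22} = 15
g^{22} = 1/15
dg_{12}/dx_2 = 0 (off-diagonal)
dg_{22}/dx_1 = dg_{22}/dx_1 = 5
dg_{12}/dx_2 = 0 (off-diagonal)
Numerator = 0 + 5 - 0 = 5
Gamma^2_{12} = 5 / (2 * 15) = 1/6

1/6


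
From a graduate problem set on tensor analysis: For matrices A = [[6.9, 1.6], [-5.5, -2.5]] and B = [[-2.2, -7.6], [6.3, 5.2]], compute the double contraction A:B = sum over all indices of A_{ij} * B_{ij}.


A:B = sum over all i,j of A_{ij} * B_{ij}.
Row 1: 6.9*-2.2=-15.18, 1.6*-7.6=-12.16 => row sum = -27.34
Row 2: -5.5*6.3=-34.65, -2.5*5.2=-13 => row sum = -47.65
Total = -27.34 + -47.65 = -74.99

-74.99


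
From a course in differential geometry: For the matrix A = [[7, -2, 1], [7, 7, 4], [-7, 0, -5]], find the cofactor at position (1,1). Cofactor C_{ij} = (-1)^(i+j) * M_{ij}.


To find cofactor C_{11}, delete row 1 and column 1.
The resulting 2x2 submatrix is: [[7, 4], [0, -5]]
Minor M_{11} = 7*-5 - 4*0
  = -35 - 0 = -35
Sign = (-1)^(1+1) = (-1)^2 = 1
Cofactor C_{11} = 1 * -35 = -35

-35


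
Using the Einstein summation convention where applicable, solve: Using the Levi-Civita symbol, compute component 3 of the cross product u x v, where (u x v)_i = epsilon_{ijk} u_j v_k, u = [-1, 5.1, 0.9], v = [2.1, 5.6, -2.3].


(u x v)_3 = sum_{j,k} epsilon_{3jk} u_j v_k. Only permutations of (1,2,3) contribute; the two non-zero terms are:
eps_{312} u_1 v_2 = 1 * -1 * 5.6 = -5.6
eps_{321} u_2 v_1 = -1 * 5.1 * 2.1 = -10.71
(u x v)_3 = -16.31

-16.31


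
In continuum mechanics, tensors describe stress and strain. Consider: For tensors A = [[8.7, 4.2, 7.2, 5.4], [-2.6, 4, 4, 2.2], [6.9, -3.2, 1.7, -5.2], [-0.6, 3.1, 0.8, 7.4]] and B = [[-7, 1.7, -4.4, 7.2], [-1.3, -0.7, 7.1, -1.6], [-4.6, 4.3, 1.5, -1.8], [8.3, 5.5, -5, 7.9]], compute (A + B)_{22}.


Tensor addition is component-wise: (A + B)_{ij} = A_{ij} + B_{ij}.
A_{22} = 4
B_{22} = -0.7
(A + B)_{22} = 4 + -0.7 = 3.3

3.3


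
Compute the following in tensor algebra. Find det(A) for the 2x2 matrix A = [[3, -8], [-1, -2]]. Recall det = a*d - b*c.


For a 2x2 matrix [[a, b], [c, d]], det = a*d - b*c.
a = 3, b = -8, c = -1, d = -2
a*d = 3 * -2 = -6
b*c = -8 * -1 = 8
det = -6 - 8 = -14

-14


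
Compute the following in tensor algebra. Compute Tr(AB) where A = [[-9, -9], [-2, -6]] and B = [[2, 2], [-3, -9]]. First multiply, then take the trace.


Tr(AB) = sum_i (AB)_{ii} where (AB)_{ii} = sum_k A_{ik} B_{ki}.
(AB)_{11} = -9*2 + -9*-3 = 9
(AB)_{22} = -2*2 + -6*-9 = 50
Tr(AB) = 9 + 50 = 59

59


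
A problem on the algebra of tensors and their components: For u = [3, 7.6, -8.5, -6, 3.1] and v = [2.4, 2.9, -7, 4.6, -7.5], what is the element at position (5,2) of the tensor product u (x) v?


The outer product entry T_{ij} = u_i * v_j.
We need i=5, j=2.
u_5 = 3.1, v_2 = 2.9
T_{5,2} = 3.1 * 2.9 = 8.99

8.99


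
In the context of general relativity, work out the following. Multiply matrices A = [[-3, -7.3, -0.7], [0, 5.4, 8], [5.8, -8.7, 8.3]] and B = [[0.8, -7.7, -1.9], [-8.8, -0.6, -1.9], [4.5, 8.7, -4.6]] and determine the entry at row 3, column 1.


(AB)_{ij} = sum_k A_{ik} B_{kj}.
For i=3, j=1:
A_{31} * B_{11} = 5.8 * 0.8 = 4.64
A_{32} * B_{21} = -8.7 * -8.8 = 76.56
A_{33} * B_{31} = 8.3 * 4.5 = 37.35
Sum = 4.64 + 76.56 + 37.35 = 118.55

118.55


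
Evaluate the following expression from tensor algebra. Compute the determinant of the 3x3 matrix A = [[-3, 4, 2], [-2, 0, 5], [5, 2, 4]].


Expanding along the first row, det(A) = a11*M_11 - a12*M_12 + a13*M_13, where M_1j is the (1,j) minor.
Minor M_11 = 0*4 - 5*2 = -10
Minor M_12 = -2*4 - 5*5 = -33
Minor M_13 = -2*2 - 0*5 = -4
det = -3*(-10) - 4*(-33) + 2*(-4)
    = 30 - -132 + -8
    = 154

154


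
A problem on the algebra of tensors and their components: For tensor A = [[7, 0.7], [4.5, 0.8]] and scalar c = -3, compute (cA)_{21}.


Scalar multiplication: (cA)_{ij} = c * A_{ij}.
c = -3
A_{21} = 4.5
(cA)_{21} = -3 * 4.5 = -13.5

-13.5


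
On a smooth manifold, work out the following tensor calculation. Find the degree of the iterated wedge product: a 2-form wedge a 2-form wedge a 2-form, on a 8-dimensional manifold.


The degree of a wedge product is the sum of the degrees of the individual forms.
Degrees: 2, 2, 2
Total degree = 2 + 2 + 2 = 6

6


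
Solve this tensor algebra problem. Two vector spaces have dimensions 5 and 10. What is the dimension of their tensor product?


The dimension of a tensor product is the product of dimensions.
dim(V) = 5, dim(W) = 10
dim(V (x) W) = 5 * 10 = 50

50


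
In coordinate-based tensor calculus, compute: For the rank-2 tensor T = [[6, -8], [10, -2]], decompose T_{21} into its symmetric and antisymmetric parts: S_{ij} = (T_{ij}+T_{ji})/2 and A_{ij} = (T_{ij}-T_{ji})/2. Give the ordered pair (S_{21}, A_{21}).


T_{21} = 10
T_{12} = -8
S_{21} = (10 + -8)/2 = 2/2 = 1
A_{21} = (10 - -8)/2 = 18/2 = 9
Check: S + A = 1 + 9 = 10 = T_{21}.

(1, 9)


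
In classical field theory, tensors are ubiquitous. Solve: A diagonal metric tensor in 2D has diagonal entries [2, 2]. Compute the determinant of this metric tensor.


For a diagonal metric, the determinant is the product of diagonal entries.
Diagonal entries: 2, 2
det(g) = 2 * 2 = 4

4


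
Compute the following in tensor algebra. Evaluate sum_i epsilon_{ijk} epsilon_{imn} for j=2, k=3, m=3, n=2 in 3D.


Using the identity: epsilon_{ijk} epsilon_{imn} = delta_{jm} delta_{kn} - delta_{jn} delta_{km}.
delta_{23} = 0
delta_{32} = 0
delta_{22} = 1
delta_{33} = 1
Result = 0 * 0 - 1 * 1 = 0 - 1 = -1

-1


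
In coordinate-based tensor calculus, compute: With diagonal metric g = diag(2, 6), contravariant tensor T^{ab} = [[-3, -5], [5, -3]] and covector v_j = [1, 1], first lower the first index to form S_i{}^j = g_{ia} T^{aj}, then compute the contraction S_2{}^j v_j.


Step 1: lower the first index. For a diagonal metric, g_{ia} T^{aj} = g_{ii} T^{ij} (no sum on i).
g_{22} = 6
S_2{}^1 = 6 * T^{21} = 6 * 5 = 30
S_2{}^2 = 6 * T^{22} = 6 * -3 = -18
Step 2: contract S_2{}^j with v_j.
S_2{}^1 * v_1 = 30 * 1 = 30
S_2{}^2 * v_2 = -18 * 1 = -18
Result = 30 + -18 = 12

12


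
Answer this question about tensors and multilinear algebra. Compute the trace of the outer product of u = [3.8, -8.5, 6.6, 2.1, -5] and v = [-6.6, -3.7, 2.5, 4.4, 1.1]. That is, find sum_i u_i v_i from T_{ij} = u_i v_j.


The outer product gives T_{ij} = u_i v_j.
The trace (contraction) is Tr(T) = sum_i T_{ii} = sum_i u_i v_i.
Diagonal entries:
T_{11} = u_1 * v_1 = 3.8 * -6.6 = -25.08
T_{22} = u_2 * v_2 = -8.5 * -3.7 = 31.45
T_{33} = u_3 * v_3 = 6.6 * 2.5 = 16.5
T_{44} = u_4 * v_4 = 2.1 * 4.4 = 9.24
T_{55} = u_5 * v_5 = -5 * 1.1 = -5.5
Tr(T) = -25.08 + 31.45 + 16.5 + 9.24 + -5.5 = 26.61

26.61


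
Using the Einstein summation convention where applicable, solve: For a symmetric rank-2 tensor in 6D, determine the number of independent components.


A symmetric rank-2 tensor in d dimensions has d(d+1)/2 independent components.
d = 6
d(d+1)/2 = 6 * 7 / 2 = 42 / 2 = 21

21


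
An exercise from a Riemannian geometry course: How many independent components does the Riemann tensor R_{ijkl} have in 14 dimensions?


The Riemann tensor in d dimensions has d^2(d^2 - 1)/12 independent components.
d = 14, so d^2 = 196
d^2 - 1 = 195
d^2(d^2 - 1) = 196 * 195 = 38220
Divide by 12: 38220 / 12 = 3185

3185


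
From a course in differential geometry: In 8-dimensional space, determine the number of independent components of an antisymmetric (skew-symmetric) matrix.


An antisymmetric rank-2 tensor satisfies A_{ij} = -A_{ji}, so diagonal entries are zero.
The independent components are the upper-triangular entries: C(n, 2) = n(n-1)/2.
n = 8
C(8, 2) = 8 * 7 / 2 = 56 / 2 = 28

28


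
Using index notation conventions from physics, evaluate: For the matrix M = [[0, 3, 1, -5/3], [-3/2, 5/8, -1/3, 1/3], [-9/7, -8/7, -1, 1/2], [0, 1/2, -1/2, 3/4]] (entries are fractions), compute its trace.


The trace is the sum of diagonal entries.
Diagonal: M[1,1] = 0, M[2,2] = 5/8, M[3,3] = -1, M[4,4] = 3/4
Tr(M) = 0 + 5/8 + -1 + 3/4
Computing step by step:
After adding M[1,1]: 0
After adding M[2,2]: 5/8
After adding M[3,3]: -3/8
After adding M[4,4]: 3/8
Tr(M) = 3/8

3/8


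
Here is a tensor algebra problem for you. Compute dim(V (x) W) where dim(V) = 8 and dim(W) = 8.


The dimension of a tensor product is the product of dimensions.
dim(V) = 8, dim(W) = 8
dim(V (x) W) = 8 * 8 = 64

64


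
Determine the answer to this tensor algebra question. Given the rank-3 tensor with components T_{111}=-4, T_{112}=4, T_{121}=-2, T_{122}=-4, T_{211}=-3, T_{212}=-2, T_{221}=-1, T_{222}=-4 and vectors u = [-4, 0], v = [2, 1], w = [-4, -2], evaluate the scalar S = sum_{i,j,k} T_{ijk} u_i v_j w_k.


S = sum over i,j,k of T_{ijk} u_i v_j w_k. Expanding all 8 terms:
T_{111}*u_1*v_1*w_1 = -4*-4*2*-4 = -128  (running total: -128)
T_{112}*u_1*v_1*w_2 = 4*-4*2*-2 = 64  (running total: -64)
T_{121}*u_1*v_2*w_1 = -2*-4*1*-4 = -32  (running total: -96)
T_{122}*u_1*v_2*w_2 = -4*-4*1*-2 = -32  (running total: -128)
T_{211}*u_2*v_1*w_1 = -3*0*2*-4 = 0  (running total: -128)
T_{212}*u_2*v_1*w_2 = -2*0*2*-2 = 0  (running total: -128)
T_{221}*u_2*v_2*w_1 = -1*0*1*-4 = 0  (running total: -128)
T_{222}*u_2*v_2*w_2 = -4*0*1*-2 = 0  (running total: -128)
S = -128

-128


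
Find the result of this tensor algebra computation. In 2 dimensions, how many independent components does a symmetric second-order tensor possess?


A symmetric rank-2 tensor in d dimensions has d(d+1)/2 independent components.
d = 2
d(d+1)/2 = 2 * 3 / 2 = 6 / 2 = 3

3


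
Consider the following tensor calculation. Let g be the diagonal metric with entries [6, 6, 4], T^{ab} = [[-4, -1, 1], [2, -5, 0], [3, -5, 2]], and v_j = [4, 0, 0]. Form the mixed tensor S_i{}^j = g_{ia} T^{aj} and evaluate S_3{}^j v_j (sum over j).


Step 1: lower the first index. For a diagonal metric, g_{ia} T^{aj} = g_{ii} T^{ij} (no sum on i).
g_{33} = 4
S_3{}^1 = 4 * T^{31} = 4 * 3 = 12
S_3{}^2 = 4 * T^{32} = 4 * -5 = -20
S_3{}^3 = 4 * T^{33} = 4 * 2 = 8
Step 2: contract S_3{}^j with v_j.
S_3{}^1 * v_1 = 12 * 4 = 48
S_3{}^2 * v_2 = -20 * 0 = 0
S_3{}^3 * v_3 = 8 * 0 = 0
Result = 48 + 0 + 0 = 48

48


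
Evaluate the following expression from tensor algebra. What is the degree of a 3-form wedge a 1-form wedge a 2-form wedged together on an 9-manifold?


The degree of a wedge product is the sum of the degrees of the individual forms.
Degrees: 3, 1, 2
Total degree = 3 + 1 + 2 = 6

6


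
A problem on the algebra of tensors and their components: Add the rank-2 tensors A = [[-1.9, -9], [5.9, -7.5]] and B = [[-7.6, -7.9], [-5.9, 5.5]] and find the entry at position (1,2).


Tensor addition is component-wise: (A + B)_{ij} = A_{ij} + B_{ij}.
A_{12} = -9
B_{12} = -7.9
(A + B)_{12} = -9 + -7.9 = -16.9

-16.9


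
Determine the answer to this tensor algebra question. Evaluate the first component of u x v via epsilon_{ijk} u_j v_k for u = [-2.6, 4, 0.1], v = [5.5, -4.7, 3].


(u x v)_1 = sum_{j,k} epsilon_{1jk} u_j v_k. Only permutations of (1,2,3) contribute; the two non-zero terms are:
eps_{123} u_2 v_3 = 1 * 4 * 3 = 12
eps_{132} u_3 v_2 = -1 * 0.1 * -4.7 = 0.47
(u x v)_1 = 12.47

12.47


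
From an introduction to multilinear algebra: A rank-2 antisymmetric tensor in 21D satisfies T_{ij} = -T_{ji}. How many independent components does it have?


An antisymmetric rank-2 tensor satisfies A_{ij} = -A_{ji}, so diagonal entries are zero.
The independent components are the upper-triangular entries: C(n, 2) = n(n-1)/2.
n = 21
C(21, 2) = 21 * 20 / 2 = 420 / 2 = 210

210


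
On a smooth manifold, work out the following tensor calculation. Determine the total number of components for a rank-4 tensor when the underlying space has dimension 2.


The number of components of a rank-r tensor in d dimensions is d^r.
Here d = 2 and r = 4.
2^4 = 16

16


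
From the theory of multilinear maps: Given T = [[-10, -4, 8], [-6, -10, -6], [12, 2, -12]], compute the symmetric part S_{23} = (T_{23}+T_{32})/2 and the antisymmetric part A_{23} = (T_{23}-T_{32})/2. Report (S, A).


T_{23} = -6
T_{32} = 2
S_{23} = (-6 + 2)/2 = -4/2 = -2
A_{23} = (-6 - 2)/2 = -8/2 = -4
Check: S + A = -2 + -4 = -6 = T_{23}.

(-2, -4)


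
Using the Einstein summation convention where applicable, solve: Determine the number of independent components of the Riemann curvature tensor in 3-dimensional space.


The Riemann tensor in d dimensions has d^2(d^2 - 1)/12 independent components.
d = 3, so d^2 = 9
d^2 - 1 = 8
d^2(d^2 - 1) = 9 * 8 = 72
Divide by 12: 72 / 12 = 6

6


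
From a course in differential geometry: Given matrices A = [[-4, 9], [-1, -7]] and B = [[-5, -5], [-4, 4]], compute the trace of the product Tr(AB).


Tr(AB) = sum_i (AB)_{ii} where (AB)_{ii} = sum_k A_{ik} B_{ki}.
(AB)_{11} = -4*-5 + 9*-4 = -16
(AB)_{22} = -1*-5 + -7*4 = -23
Tr(AB) = -16 + -23 = -39

-39


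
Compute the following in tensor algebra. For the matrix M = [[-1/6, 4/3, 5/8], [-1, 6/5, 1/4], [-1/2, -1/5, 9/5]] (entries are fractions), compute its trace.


The trace is the sum of diagonal entries.
Diagonal: M[1,1] = -1/6, M[2,2] = 6/5, M[3,3] = 9/5
Tr(M) = -1/6 + 6/5 + 9/5
Computing step by step:
After adding M[1,1]: -1/6
After adding M[2,2]: 31/30
After adding M[3,3]: 17/6
Tr(M) = 17/6

17/6


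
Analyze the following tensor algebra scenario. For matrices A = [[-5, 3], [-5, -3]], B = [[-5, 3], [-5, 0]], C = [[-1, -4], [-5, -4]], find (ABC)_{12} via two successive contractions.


(ABC)_{12} = sum_m (AB)_{1m} C_{m2}. First compute row 1 of AB.
(AB)_{11} = -5*-5 + 3*-5 = 10
(AB)_{12} = -5*3 + 3*0 = -15
Now contract with column 2 of C:
(AB)_{11} * C_{12} = 10 * -4 = -40
(AB)_{12} * C_{22} = -15 * -4 = 60
(ABC)_{12} = -40 + 60 = 20

20


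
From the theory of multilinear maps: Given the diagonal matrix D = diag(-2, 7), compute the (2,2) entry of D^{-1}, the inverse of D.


For a diagonal matrix, the inverse has entries (D^{-1})_{ii} = 1/d_{ii}.
The diagonal entries are: d_{11} = -2, d_{22} = 7
We need (D^{-1})_{22} = 1/d_{22} = 1/7 = 1/7

1/7


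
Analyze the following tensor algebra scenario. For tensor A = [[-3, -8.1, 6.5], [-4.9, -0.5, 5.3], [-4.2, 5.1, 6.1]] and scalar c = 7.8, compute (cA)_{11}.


Scalar multiplication: (cA)_{ij} = c * A_{ij}.
c = 7.8
A_{11} = -3
(cA)_{11} = 7.8 * -3 = -23.4

-23.4


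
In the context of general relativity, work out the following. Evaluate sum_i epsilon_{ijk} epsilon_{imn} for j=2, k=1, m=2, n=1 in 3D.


Using the identity: epsilon_{ijk} epsilon_{imn} = delta_{jm} delta_{kn} - delta_{jn} delta_{km}.
delta_{22} = 1
delta_{11} = 1
delta_{21} = 0
delta_{12} = 0
Result = 1 * 1 - 0 * 0 = 1 - 0 = 1

1


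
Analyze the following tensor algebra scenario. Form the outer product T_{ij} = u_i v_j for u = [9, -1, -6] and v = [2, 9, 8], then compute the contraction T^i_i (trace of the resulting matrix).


The outer product gives T_{ij} = u_i v_j.
The trace (contraction) is Tr(T) = sum_i T_{ii} = sum_i u_i v_i.
Diagonal entries:
T_{11} = u_1 * v_1 = 9 * 2 = 18
T_{22} = u_2 * v_2 = -1 * 9 = -9
T_{33} = u_3 * v_3 = -6 * 8 = -48
Tr(T) = 18 + -9 + -48 = -39

-39


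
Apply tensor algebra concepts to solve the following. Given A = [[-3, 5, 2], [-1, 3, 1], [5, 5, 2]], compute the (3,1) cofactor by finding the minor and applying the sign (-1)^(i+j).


To find cofactor C_{31}, delete row 3 and column 1.
The resulting 2x2 submatrix is: [[5, 2], [3, 1]]
Minor M_{31} = 5*1 - 2*3
  = 5 - 6 = -1
Sign = (-1)^(3+1) = (-1)^4 = 1
Cofactor C_{31} = 1 * -1 = -1

-1


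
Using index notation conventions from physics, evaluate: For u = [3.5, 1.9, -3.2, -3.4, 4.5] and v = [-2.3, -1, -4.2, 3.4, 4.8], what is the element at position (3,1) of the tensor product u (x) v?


The outer product entry T_{ij} = u_i * v_j.
We need i=3, j=1.
u_3 = -3.2, v_1 = -2.3
T_{3,1} = -3.2 * -2.3 = 7.36

7.36


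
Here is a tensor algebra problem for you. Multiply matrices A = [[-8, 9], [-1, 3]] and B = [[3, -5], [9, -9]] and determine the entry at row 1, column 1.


(AB)_{ij} = sum_k A_{ik} B_{kj}.
For i=1, j=1:
A_{11} * B_{11} = -8 * 3 = -24
A_{12} * B_{21} = 9 * 9 = 81
Sum = -24 + 81 = 57

57


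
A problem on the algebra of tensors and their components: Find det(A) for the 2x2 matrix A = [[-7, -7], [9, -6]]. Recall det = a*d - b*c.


For a 2x2 matrix [[a, b], [c, d]], det = a*d - b*c.
a = -7, b = -7, c = 9, d = -6
a*d = -7 * -6 = 42
b*c = -7 * 9 = -63
det = 42 - -63 = 105

105


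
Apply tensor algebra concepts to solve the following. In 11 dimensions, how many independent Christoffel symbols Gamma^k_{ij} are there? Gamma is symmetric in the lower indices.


Christoffel symbols Gamma^k_{ij} are symmetric in i,j, so there are d * d(d+1)/2 independent symbols.
d = 11
d(d+1)/2 = 11 * 12 / 2 = 66
Total = 11 * 66 = 726

726


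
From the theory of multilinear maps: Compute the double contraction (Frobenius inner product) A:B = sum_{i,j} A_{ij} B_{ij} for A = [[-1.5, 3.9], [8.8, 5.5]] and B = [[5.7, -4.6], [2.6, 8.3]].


A:B = sum over all i,j of A_{ij} * B_{ij}.
Row 1: -1.5*5.7=-8.55, 3.9*-4.6=-17.94 => row sum = -26.49
Row 2: 8.8*2.6=22.88, 5.5*8.3=45.65 => row sum = 68.53
Total = -26.49 + 68.53 = 42.04

42.04


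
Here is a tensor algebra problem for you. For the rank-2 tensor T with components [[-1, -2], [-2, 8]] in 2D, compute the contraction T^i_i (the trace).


The contraction (trace) of a rank-2 tensor is the sum of its diagonal elements.
Diagonal entries: A[1,1] = -1, A[2,2] = 8
Tr(A) = -1 + 8 = 7

7


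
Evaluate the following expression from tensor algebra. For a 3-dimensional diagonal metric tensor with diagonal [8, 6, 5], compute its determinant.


For a diagonal metric, the determinant is the product of diagonal entries.
Diagonal entries: 8, 6, 5
det(g) = 8 * 6 * 5 = 240

240


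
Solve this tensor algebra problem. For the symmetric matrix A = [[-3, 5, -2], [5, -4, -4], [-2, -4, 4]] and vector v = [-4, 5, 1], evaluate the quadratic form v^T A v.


First compute Av:
(Av)_1 = -3*-4 + 5*5 + -2*1 = 35
(Av)_2 = 5*-4 + -4*5 + -4*1 = -44
(Av)_3 = -2*-4 + -4*5 + 4*1 = -8
Av = [35, -44, -8]
Then v^T (Av) = -4*35 + 5*-44 + 1*-8
= -140 + -220 + -8 = -368

-368


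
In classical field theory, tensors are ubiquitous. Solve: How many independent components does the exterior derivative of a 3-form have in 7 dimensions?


The exterior derivative of a p-form is a (p+1)-form.
Its number of independent components is C(n, p+1).
n = 7, p+1 = 4
C(7, 4) = 35

35


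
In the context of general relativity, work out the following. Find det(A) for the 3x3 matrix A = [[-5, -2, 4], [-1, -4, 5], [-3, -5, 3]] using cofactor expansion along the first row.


Expanding along the first row, det(A) = a11*M_11 - a12*M_12 + a13*M_13, where M_1j is the (1,j) minor.
Minor M_11 = -4*3 - 5*-5 = 13
Minor M_12 = -1*3 - 5*-3 = 12
Minor M_13 = -1*-5 - -4*-3 = -7
det = -5*(13) - -2*(12) + 4*(-7)
    = -65 - -24 + -28
    = -69

-69


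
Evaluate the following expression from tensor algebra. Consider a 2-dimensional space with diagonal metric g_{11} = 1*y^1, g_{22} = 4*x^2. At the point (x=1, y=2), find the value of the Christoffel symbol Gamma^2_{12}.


For a diagonal metric, Gamma^k_{ij} = (1/2) g^{kk} (dg_{ik}/dx_j + dg_{jk}/dx_i - dg_{ij}/dx_k).
The metric is diagonal, so g_{ab} = 0 for a != b.
At the given point: g_{11} = 2, g_{22} = 4
g^{22} = 1/4
dg_{12}/dx_2 = 0 (off-diagonal)
dg_{22}/dx_1 = dg_{22}/dx_1 = 8
dg_{12}/dx_2 = 0 (off-diagonal)
Numerator = 0 + 8 - 0 = 8
Gamma^2_{12} = 8 / (2 * 4) = 1

1


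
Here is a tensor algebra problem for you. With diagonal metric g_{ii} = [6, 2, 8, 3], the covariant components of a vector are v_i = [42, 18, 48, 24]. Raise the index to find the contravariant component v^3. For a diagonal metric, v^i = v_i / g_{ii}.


To raise an index with a diagonal metric: v^i = v_i / g_{ii}.
For index 3: v_3 = 48, g_{33} = 8
v^3 = 48 / 8 = 6

6


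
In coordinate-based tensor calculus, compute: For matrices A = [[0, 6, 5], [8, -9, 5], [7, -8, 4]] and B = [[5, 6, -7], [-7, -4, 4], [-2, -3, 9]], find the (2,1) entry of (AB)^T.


(AB)^T_{ij} = (AB)_{ji} = sum_k A_{jk} B_{ki}.
For i=2, j=1 we need (AB)_{12}:
A_{11} * B_{12} = 0 * 6 = 0
A_{12} * B_{22} = 6 * -4 = -24
A_{13} * B_{32} = 5 * -3 = -15
Sum = 0 + -24 + -15 = -39

-39


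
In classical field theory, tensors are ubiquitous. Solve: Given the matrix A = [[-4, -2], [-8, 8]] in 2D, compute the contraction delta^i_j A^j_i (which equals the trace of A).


The contraction (trace) of a rank-2 tensor is the sum of its diagonal elements.
Diagonal entries: A[1,1] = -4, A[2,2] = 8
Tr(A) = -4 + 8 = 4

4


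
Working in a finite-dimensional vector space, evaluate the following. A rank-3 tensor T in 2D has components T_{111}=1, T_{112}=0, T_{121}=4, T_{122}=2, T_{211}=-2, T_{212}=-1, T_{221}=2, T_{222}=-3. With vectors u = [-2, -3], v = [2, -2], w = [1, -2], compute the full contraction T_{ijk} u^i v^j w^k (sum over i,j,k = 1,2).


S = sum over i,j,k of T_{ijk} u_i v_j w_k. Expanding all 8 terms:
T_{111}*u_1*v_1*w_1 = 1*-2*2*1 = -4  (running total: -4)
T_{112}*u_1*v_1*w_2 = 0*-2*2*-2 = 0  (running total: -4)
T_{121}*u_1*v_2*w_1 = 4*-2*-2*1 = 16  (running total: 12)
T_{122}*u_1*v_2*w_2 = 2*-2*-2*-2 = -16  (running total: -4)
T_{211}*u_2*v_1*w_1 = -2*-3*2*1 = 12  (running total: 8)
T_{212}*u_2*v_1*w_2 = -1*-3*2*-2 = -12  (running total: -4)
T_{221}*u_2*v_2*w_1 = 2*-3*-2*1 = 12  (running total: 8)
T_{222}*u_2*v_2*w_2 = -3*-3*-2*-2 = 36  (running total: 44)
S = 44

44


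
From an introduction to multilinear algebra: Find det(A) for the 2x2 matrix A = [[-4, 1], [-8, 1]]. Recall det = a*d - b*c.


For a 2x2 matrix [[a, b], [c, d]], det = a*d - b*c.
a = -4, b = 1, c = -8, d = 1
a*d = -4 * 1 = -4
b*c = 1 * -8 = -8
det = -4 - -8 = 4

4


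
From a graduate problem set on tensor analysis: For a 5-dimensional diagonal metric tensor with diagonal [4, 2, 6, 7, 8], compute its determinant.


For a diagonal metric, the determinant is the product of diagonal entries.
Diagonal entries: 4, 2, 6, 7, 8
det(g) = 4 * 2 * 6 * 7 * 8 = 2688

2688


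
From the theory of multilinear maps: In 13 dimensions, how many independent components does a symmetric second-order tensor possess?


A symmetric rank-2 tensor in d dimensions has d(d+1)/2 independent components.
d = 13
d(d+1)/2 = 13 * 14 / 2 = 182 / 2 = 91

91


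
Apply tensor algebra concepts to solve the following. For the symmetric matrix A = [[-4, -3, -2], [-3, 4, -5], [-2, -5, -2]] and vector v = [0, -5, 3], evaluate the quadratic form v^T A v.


First compute Av:
(Av)_1 = -4*0 + -3*-5 + -2*3 = 9
(Av)_2 = -3*0 + 4*-5 + -5*3 = -35
(Av)_3 = -2*0 + -5*-5 + -2*3 = 19
Av = [9, -35, 19]
Then v^T (Av) = 0*9 + -5*-35 + 3*19
= 0 + 175 + 57 = 232

232


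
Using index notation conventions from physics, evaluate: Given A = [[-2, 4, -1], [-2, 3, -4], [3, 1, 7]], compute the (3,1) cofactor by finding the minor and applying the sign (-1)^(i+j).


To find cofactor C_{31}, delete row 3 and column 1.
The resulting 2x2 submatrix is: [[4, -1], [3, -4]]
Minor M_{31} = 4*-4 - -1*3
  = -16 - -3 = -13
Sign = (-1)^(3+1) = (-1)^4 = 1
Cofactor C_{31} = 1 * -13 = -13

-13


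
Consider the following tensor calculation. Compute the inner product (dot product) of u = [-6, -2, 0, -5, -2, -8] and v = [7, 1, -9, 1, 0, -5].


The inner product u . v = sum of u_i * v_i.
Term-by-term: -6 * 7, -2 * 1, 0 * -9, -5 * 1, -2 * 0, -8 * -5
Products: -42, -2, 0, -5, 0, 40
Sum = -42 + -2 + 0 + -5 + 0 + 40 = -9

-9


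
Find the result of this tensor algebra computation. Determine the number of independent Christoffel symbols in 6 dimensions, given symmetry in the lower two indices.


Christoffel symbols Gamma^k_{ij} are symmetric in i,j, so there are d * d(d+1)/2 independent symbols.
d = 6
d(d+1)/2 = 6 * 7 / 2 = 21
Total = 6 * 21 = 126

126


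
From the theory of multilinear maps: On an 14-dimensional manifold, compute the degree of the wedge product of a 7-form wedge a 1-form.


The degree of a wedge product is the sum of the degrees of the individual forms.
Degrees: 7, 1
Total degree = 7 + 1 = 8

8


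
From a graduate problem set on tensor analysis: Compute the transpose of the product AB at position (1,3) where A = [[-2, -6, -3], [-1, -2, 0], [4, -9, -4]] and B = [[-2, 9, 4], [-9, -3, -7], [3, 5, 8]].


(AB)^T_{ij} = (AB)_{ji} = sum_k A_{jk} B_{ki}.
For i=1, j=3 we need (AB)_{31}:
A_{31} * B_{11} = 4 * -2 = -8
A_{32} * B_{21} = -9 * -9 = 81
A_{33} * B_{31} = -4 * 3 = -12
Sum = -8 + 81 + -12 = 61

61


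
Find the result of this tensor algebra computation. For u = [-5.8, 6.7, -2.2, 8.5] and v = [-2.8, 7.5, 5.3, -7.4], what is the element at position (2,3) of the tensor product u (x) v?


The outer product entry T_{ij} = u_i * v_j.
We need i=2, j=3.
u_2 = 6.7, v_3 = 5.3
T_{2,3} = 6.7 * 5.3 = 35.51

35.51


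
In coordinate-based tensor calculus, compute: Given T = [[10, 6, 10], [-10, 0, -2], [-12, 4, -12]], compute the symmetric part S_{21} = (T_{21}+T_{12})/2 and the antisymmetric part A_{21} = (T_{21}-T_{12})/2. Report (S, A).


T_{21} = -10
T_{12} = 6
S_{21} = (-10 + 6)/2 = -4/2 = -2
A_{21} = (-10 - 6)/2 = -16/2 = -8
Check: S + A = -2 + -8 = -10 = T_{21}.

(-2, -8)


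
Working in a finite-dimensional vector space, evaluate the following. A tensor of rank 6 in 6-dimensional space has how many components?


The number of components of a rank-r tensor in d dimensions is d^r.
Here d = 6 and r = 6.
6^6 = 46656

46656


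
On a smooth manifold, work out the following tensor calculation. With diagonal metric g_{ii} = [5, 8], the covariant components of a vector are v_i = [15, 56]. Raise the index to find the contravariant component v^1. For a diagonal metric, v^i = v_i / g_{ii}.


To raise an index with a diagonal metric: v^i = v_i / g_{ii}.
For index 1: v_1 = 15, g_{11} = 5
v^1 = 15 / 5 = 3

3


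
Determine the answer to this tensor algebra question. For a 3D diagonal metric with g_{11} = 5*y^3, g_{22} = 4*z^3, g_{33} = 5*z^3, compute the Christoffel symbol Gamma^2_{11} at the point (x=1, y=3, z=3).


For a diagonal metric, Gamma^k_{ij} = (1/2) g^{kk} (dg_{ik}/dx_j + dg_{jk}/dx_i - dg_{ij}/dx_k).
The metric is diagonal, so g_{ab} = 0 for a != b.
At the given point: g_{11} = 135, g_{22} = 108, g_{33} = 135
g^{22} = 1/108
dg_{12}/dx_1 = 0 (off-diagonal)
dg_{12}/dx_1 = 0 (off-diagonal)
dg_{11}/dx_2 = dg_{11}/dx_2 = 135
Numerator = 0 + 0 - 135 = -135
Gamma^2_{11} = -135 / (2 * 108) = -5/8

-5/8


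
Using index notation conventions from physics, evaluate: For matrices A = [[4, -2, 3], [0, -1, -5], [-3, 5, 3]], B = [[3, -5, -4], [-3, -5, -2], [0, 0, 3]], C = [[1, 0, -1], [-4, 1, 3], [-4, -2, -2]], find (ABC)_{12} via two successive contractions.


(ABC)_{12} = sum_m (AB)_{1m} C_{m2}. First compute row 1 of AB.
(AB)_{11} = 4*3 + -2*-3 + 3*0 = 18
(AB)_{12} = 4*-5 + -2*-5 + 3*0 = -10
(AB)_{13} = 4*-4 + -2*-2 + 3*3 = -3
Now contract with column 2 of C:
(AB)_{11} * C_{12} = 18 * 0 = 0
(AB)_{12} * C_{22} = -10 * 1 = -10
(AB)_{13} * C_{32} = -3 * -2 = 6
(ABC)_{12} = 0 + -10 + 6 = -4

-4


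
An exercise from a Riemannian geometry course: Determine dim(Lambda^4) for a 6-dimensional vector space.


The dimension of the space of p-forms on an n-dimensional space is C(n, p).
n = 6, p = 4
C(6, 4) = 6! / (4! * 2!) = 15

15


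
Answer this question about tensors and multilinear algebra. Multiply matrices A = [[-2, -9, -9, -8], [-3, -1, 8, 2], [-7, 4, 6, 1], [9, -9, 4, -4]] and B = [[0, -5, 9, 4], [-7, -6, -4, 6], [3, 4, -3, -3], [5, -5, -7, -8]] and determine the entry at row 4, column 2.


(AB)_{ij} = sum_k A_{ik} B_{kj}.
For i=4, j=2:
A_{41} * B_{12} = 9 * -5 = -45
A_{42} * B_{22} = -9 * -6 = 54
A_{43} * B_{32} = 4 * 4 = 16
A_{44} * B_{42} = -4 * -5 = 20
Sum = -45 + 54 + 16 + 20 = 45

45


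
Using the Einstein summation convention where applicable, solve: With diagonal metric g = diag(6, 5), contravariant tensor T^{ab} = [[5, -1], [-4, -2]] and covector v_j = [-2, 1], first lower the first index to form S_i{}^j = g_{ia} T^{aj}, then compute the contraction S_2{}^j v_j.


Step 1: lower the first index. For a diagonal metric, g_{ia} T^{aj} = g_{ii} T^{ij} (no sum on i).
g_{22} = 5
S_2{}^1 = 5 * T^{21} = 5 * -4 = -20
S_2{}^2 = 5 * T^{22} = 5 * -2 = -10
Step 2: contract S_2{}^j with v_j.
S_2{}^1 * v_1 = -20 * -2 = 40
S_2{}^2 * v_2 = -10 * 1 = -10
Result = 40 + -10 = 30

30


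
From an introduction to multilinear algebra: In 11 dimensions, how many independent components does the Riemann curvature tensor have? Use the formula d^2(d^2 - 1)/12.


The Riemann tensor in d dimensions has d^2(d^2 - 1)/12 independent components.
d = 11, so d^2 = 121
d^2 - 1 = 120
d^2(d^2 - 1) = 121 * 120 = 14520
Divide by 12: 14520 / 12 = 1210

1210


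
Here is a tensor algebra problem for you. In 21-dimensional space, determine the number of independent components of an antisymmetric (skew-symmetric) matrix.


An antisymmetric rank-2 tensor satisfies A_{ij} = -A_{ji}, so diagonal entries are zero.
The independent components are the upper-triangular entries: C(n, 2) = n(n-1)/2.
n = 21
C(21, 2) = 21 * 20 / 2 = 420 / 2 = 210

210


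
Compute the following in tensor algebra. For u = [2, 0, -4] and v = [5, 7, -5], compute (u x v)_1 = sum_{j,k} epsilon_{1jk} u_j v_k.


(u x v)_1 = sum_{j,k} epsilon_{1jk} u_j v_k. Only permutations of (1,2,3) contribute; the two non-zero terms are:
eps_{123} u_2 v_3 = 1 * 0 * -5 = 0
eps_{132} u_3 v_2 = -1 * -4 * 7 = 28
(u x v)_1 = 28

28


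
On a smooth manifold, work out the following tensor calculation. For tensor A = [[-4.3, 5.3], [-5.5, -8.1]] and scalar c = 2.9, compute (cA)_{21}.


Scalar multiplication: (cA)_{ij} = c * A_{ij}.
c = 2.9
A_{21} = -5.5
(cA)_{21} = 2.9 * -5.5 = -15.95

-15.95


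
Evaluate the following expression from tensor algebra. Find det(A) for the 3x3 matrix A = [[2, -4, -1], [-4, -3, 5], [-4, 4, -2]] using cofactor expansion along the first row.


Expanding along the first row, det(A) = a11*M_11 - a12*M_12 + a13*M_13, where M_1j is the (1,j) minor.
Minor M_11 = -3*-2 - 5*4 = -14
Minor M_12 = -4*-2 - 5*-4 = 28
Minor M_13 = -4*4 - -3*-4 = -28
det = 2*(-14) - -4*(28) + -1*(-28)
    = -28 - -112 + 28
    = 112

112


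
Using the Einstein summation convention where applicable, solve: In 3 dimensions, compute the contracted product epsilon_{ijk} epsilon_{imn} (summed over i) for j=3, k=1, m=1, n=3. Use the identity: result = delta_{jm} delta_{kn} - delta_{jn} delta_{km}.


Using the identity: epsilon_{ijk} epsilon_{imn} = delta_{jm} delta_{kn} - delta_{jn} delta_{km}.
delta_{31} = 0
delta_{13} = 0
delta_{33} = 1
delta_{11} = 1
Result = 0 * 0 - 1 * 1 = 0 - 1 = -1

-1


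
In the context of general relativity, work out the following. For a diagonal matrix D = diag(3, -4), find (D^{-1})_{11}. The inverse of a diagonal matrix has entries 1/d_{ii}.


For a diagonal matrix, the inverse has entries (D^{-1})_{ii} = 1/d_{ii}.
The diagonal entries are: d_{11} = 3, d_{22} = -4
We need (D^{-1})_{11} = 1/d_{11} = 1/3 = 1/3

1/3


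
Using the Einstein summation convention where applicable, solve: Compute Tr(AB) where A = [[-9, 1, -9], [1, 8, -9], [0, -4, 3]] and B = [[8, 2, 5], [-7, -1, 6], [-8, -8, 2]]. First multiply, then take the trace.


Tr(AB) = sum_i (AB)_{ii} where (AB)_{ii} = sum_k A_{ik} B_{ki}.
(AB)_{11} = -9*8 + 1*-7 + -9*-8 = -7
(AB)_{22} = 1*2 + 8*-1 + -9*-8 = 66
(AB)_{33} = 0*5 + -4*6 + 3*2 = -18
Tr(AB) = -7 + 66 + -18 = 41

41
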